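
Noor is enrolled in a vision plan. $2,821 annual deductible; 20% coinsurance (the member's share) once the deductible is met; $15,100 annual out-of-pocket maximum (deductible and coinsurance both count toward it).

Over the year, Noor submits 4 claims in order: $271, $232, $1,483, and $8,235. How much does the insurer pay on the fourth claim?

Claim 1 ($271): all of it applies to the deductible. Member owes $271 (running OOP $271). Plan pays $271 − $271 = $0.
Claim 2 ($232): entire amount goes to the deductible. Member owes $232 (running OOP $503). Plan pays $232 − $232 = $0.
Claim 3 ($1,483): fully absorbed by the deductible. Member owes $1,483 (running OOP $1,986). Plan pays $1,483 − $1,483 = $0.
Claim 4 ($8,235): deductible takes $835, $7,400 remains; coinsurance $7,400 × 20% = $1,480. Cost to member: $2,315. OOP to date $4,301. Plan pays $8,235 − $2,315 = $5,920.

$5,920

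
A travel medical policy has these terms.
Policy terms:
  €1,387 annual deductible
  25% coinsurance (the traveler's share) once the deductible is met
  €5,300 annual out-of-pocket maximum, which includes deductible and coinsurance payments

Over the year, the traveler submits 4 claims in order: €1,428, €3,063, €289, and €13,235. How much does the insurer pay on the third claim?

€216.75

Bill 1, €1,428: €1,387 finishes the deductible; €41 goes to coinsurance; 25% of €41 = €10.25. Traveler pays €1,397.25; OOP now €1,397.25. Insurer: €1,428 − €1,397.25 = €30.75.
Bill 2, €3,063: 25% coinsurance on €3,063 = €765.75. Traveler pays €765.75; OOP now €2,163. Plan pays €3,063 − €765.75 = €2,297.25.
Bill 3, €289: 25% coinsurance on €289 = €72.25. Traveler owes €72.25 (running OOP €2,235.25). Plan pays €289 − €72.25 = €216.75.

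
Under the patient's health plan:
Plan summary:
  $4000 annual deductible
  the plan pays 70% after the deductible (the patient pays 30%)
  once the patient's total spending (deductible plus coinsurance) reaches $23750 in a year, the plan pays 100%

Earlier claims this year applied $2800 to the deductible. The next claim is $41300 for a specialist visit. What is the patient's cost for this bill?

$13230

Deductible still to meet: $4000 − $2800 = $1200.
After the $1200 deductible portion, $41300 − $1200 = $40100 is subject to coinsurance.
Coinsurance: $40100 × 30% = $12030.
So the patient owes $1200 + $12030 = $13230 before any cap.
Year-to-date out-of-pocket becomes $2800 + $13230 = $16030, still under the $23750 maximum, so no cap applies.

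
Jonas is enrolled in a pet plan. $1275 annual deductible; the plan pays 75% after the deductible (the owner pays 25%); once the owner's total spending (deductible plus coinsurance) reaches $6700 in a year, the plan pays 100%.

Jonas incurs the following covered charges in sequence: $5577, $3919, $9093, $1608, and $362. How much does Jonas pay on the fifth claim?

$90.50

Claim 1 ($5577): deductible takes $1275, $4302 remains; 25% of $4302 = $1075.50. Owner owes $2350.50 (running OOP $2350.50).
Claim 2 ($3919): deductible already satisfied, so owner's share is 25% × $3919 = $979.75. Cost to owner: $979.75. OOP to date $3330.25.
Claim 3 ($9093): 25% coinsurance on $9093 = $2273.25. Owner pays $2273.25; OOP now $5603.50.
Claim 4 ($1608): deductible already satisfied, so owner's share is 25% × $1608 = $402. Owner owes $402 (running OOP $6005.50).
Claim 5 ($362): 25% coinsurance on $362 = $90.50. Owner pays $90.50; OOP now $6096.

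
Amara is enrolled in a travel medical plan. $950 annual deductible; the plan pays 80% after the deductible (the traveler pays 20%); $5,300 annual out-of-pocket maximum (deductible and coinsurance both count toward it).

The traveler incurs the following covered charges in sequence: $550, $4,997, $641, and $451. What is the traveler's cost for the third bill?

#1 ($550): entire amount goes to the deductible. Traveler pays $550; OOP now $550.
#2 ($4,997): $400 finishes the deductible; $4,597 goes to coinsurance; traveler's 20% is $919.40. Cost to traveler: $1,319.40. OOP to date $1,869.40.
#3 ($641): 20% coinsurance on $641 = $128.20. Cost to traveler: $128.20. OOP to date $1,997.60.

$128.20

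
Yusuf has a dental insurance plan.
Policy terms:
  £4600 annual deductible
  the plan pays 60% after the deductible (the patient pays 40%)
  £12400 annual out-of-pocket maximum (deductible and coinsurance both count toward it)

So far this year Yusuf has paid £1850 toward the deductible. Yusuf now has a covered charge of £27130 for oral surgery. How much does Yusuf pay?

£10550

£1850 of the £4600 deductible is already met, leaving £2750.
That leaves £27130 − £2750 = £24380 for coinsurance.
Coinsurance: £24380 × 40% = £9752.
So the patient owes £2750 + £9752 = £12502 before any cap.
That would bring total out-of-pocket to £14352, past the £12400 cap. The patient is capped at £12400 − £1850 = £10550 on this claim.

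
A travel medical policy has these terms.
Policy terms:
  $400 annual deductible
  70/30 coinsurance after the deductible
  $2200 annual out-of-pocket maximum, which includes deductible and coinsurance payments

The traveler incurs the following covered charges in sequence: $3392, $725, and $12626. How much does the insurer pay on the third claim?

$11941.10

Claim 1 — $3392: $400 finishes the deductible; $2992 goes to coinsurance; traveler's 30% is $897.60. Traveler owes $1297.60 (running OOP $1297.60). Plan pays $3392 − $1297.60 = $2094.40.
Claim 2 — $725: 30% coinsurance on $725 = $217.50. Traveler owes $217.50 (running OOP $1515.10). Insurer: $725 − $217.50 = $507.50.
Claim 3 — $12626: deductible met; 30% of $12626 = $3787.80. That would push OOP to $5302.90, over the $2200 cap, so traveler pays $2200 − $1515.10 = $684.90. Plan pays $12626 − $684.90 = $11941.10.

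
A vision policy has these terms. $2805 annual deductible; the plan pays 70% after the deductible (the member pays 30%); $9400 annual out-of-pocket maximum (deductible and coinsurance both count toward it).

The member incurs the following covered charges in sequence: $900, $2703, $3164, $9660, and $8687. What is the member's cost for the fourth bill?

$2898

Claim 1 ($900): entire amount goes to the deductible. Cost to member: $900. OOP to date $900.
Claim 2 ($2703): $1905 finishes the deductible; $798 goes to coinsurance; 30% of $798 = $239.40. Member owes $2144.40 (running OOP $3044.40).
Claim 3 ($3164): 30% coinsurance on $3164 = $949.20. Cost to member: $949.20. OOP to date $3993.60.
Claim 4 ($9660): 30% coinsurance on $9660 = $2898. Cost to member: $2898. OOP to date $6891.60.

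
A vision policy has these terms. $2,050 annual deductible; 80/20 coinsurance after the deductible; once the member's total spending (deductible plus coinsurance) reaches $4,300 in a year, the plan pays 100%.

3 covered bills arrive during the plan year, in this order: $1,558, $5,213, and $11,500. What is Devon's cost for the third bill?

$1,305.80

Claim 1 ($1,558): entire amount goes to the deductible. Member pays $1,558; OOP now $1,558.
Claim 2 ($5,213): $492 to deductible, leaving $4,721; member's 20% is $944.20. Member pays $1,436.20; OOP now $2,994.20.
Claim 3 ($11,500): 20% coinsurance on $11,500 = $2,300. OOP would hit $5,294.20 > $4,300, so the cap limits the member to $4,300 − $2,994.20 = $1,305.80.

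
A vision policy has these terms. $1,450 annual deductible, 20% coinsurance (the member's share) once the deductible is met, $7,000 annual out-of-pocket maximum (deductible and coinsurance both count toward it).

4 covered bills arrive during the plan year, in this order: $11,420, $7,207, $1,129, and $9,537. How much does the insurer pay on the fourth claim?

$7,648.20

Bill 1, $11,420: deductible takes $1,450, $9,970 remains; 20% of $9,970 = $1,994. Cost to member: $3,444. OOP to date $3,444. Insurer: $11,420 − $3,444 = $7,976.
Bill 2, $7,207: deductible met; 20% of $7,207 = $1,441.40. Cost to member: $1,441.40. OOP to date $4,885.40. Plan pays $7,207 − $1,441.40 = $5,765.60.
Bill 3, $1,129: 20% coinsurance on $1,129 = $225.80. Cost to member: $225.80. OOP to date $5,111.20. Insurer: $1,129 − $225.80 = $903.20.
Bill 4, $9,537: deductible met; 20% of $9,537 = $1,907.40. OOP would hit $7,018.60 > $7,000, so the cap limits the member to $7,000 − $5,111.20 = $1,888.80. Plan pays $9,537 − $1,888.80 = $7,648.20.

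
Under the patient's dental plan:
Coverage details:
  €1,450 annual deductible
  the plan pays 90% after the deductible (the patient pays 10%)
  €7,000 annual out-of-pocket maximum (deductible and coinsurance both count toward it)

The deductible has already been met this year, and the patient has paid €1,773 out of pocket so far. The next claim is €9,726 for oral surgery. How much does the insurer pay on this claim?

The deductible is already satisfied, so the full bill goes to coinsurance.
Coinsurance: €9,726 × 10% = €972.60.
Total out-of-pocket so far would be €1,773 + €972.60 = €2,745.60, below the €7,000 cap — no reduction.
The insurer covers the remainder: €9,726 − €972.60 = €8,753.40.

€8,753.40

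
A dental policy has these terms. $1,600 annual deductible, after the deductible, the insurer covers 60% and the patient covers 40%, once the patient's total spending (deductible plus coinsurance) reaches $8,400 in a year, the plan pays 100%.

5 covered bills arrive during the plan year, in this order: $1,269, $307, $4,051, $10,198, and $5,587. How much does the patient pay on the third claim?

$1,634.80

#1 ($1,269): entire amount goes to the deductible. Cost to patient: $1,269. OOP to date $1,269.
#2 ($307): all of it applies to the deductible. Cost to patient: $307. OOP to date $1,576.
#3 ($4,051): $24 finishes the deductible; $4,027 goes to coinsurance; patient's 40% is $1,610.80. Patient owes $1,634.80 (running OOP $3,210.80).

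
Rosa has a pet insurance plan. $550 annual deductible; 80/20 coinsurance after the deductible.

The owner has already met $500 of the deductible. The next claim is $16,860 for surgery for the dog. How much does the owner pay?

$3,412

Deductible still to meet: $550 − $500 = $50.
The remaining $16,810 (= $16,860 − $50) moves to coinsurance.
Owner's 20% share of $16,810 is $3,362.
So the owner owes $50 + $3,362 = $3,412.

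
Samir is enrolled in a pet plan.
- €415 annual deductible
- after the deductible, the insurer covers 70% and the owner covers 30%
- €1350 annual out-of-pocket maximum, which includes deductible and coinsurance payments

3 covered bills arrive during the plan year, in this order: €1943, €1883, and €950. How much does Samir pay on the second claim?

€476.60

Claim 1 — €1943: €415 to deductible, leaving €1528; coinsurance €1528 × 30% = €458.40. Cost to owner: €873.40. OOP to date €873.40.
Claim 2 — €1883: deductible already satisfied, so owner's share is 30% × €1883 = €564.90. That would push OOP to €1438.30, over the €1350 cap, so owner pays €1350 − €873.40 = €476.60.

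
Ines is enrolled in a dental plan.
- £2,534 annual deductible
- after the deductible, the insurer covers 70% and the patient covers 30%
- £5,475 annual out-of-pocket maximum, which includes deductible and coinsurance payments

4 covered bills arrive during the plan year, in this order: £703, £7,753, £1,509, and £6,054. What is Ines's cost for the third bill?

Bill 1, £703: all of it applies to the deductible. Patient pays £703; OOP now £703.
Bill 2, £7,753: £1,831 to deductible, leaving £5,922; coinsurance £5,922 × 30% = £1,776.60. Patient pays £3,607.60; OOP now £4,310.60.
Bill 3, £1,509: deductible met; 30% of £1,509 = £452.70. Cost to patient: £452.70. OOP to date £4,763.30.

£452.70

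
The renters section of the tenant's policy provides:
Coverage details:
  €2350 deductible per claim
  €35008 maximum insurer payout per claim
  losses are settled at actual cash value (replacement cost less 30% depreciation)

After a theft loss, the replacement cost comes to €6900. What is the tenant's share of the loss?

Depreciate 30%: the covered value is €6900 × 0.7 = €4830.
After the deductible, €4830 − €2350 = €2480 remains.
€2480 ≤ €35008, so the limit doesn't bind; insurer pays €2480.
The tenant bears the rest of the original loss: €6900 − €2480 = €4420.

€4420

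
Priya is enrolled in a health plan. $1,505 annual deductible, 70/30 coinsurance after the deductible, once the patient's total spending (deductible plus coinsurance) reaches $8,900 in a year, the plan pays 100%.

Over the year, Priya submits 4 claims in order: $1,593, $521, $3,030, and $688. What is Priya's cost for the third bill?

Claim 1 — $1,593: $1,505 finishes the deductible; $88 goes to coinsurance; 30% of $88 = $26.40. Patient pays $1,531.40; OOP now $1,531.40.
Claim 2 — $521: deductible already satisfied, so patient's share is 30% × $521 = $156.30. Patient owes $156.30 (running OOP $1,687.70).
Claim 3 — $3,030: deductible met; 30% of $3,030 = $909. Cost to patient: $909. OOP to date $2,596.70.

$909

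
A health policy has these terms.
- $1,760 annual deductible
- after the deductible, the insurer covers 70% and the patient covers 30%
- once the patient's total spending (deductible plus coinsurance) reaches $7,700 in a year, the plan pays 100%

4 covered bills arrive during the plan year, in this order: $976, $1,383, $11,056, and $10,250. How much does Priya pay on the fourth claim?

$2,443.50

#1 ($976): fully absorbed by the deductible. Patient pays $976; OOP now $976.
#2 ($1,383): deductible takes $784, $599 remains; coinsurance $599 × 30% = $179.70. Cost to patient: $963.70. OOP to date $1,939.70.
#3 ($11,056): deductible met; 30% of $11,056 = $3,316.80. Cost to patient: $3,316.80. OOP to date $5,256.50.
#4 ($10,250): deductible met; 30% of $10,250 = $3,075. That would push OOP to $8,331.50, over the $7,700 cap, so patient pays $7,700 − $5,256.50 = $2,443.50.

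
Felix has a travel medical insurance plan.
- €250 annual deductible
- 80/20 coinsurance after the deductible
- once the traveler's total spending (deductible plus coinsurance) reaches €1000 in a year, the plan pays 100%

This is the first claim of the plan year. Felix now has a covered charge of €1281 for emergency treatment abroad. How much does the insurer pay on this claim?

€824.80

The full €250 deductible is still open; €250 of this bill applies to it.
The remaining €1031 (= €1281 − €250) moves to coinsurance.
20% of €1031 = €206.20 falls to the traveler.
That puts the traveler's cost at €250 + €206.20 = €456.20 before any cap.
Year-to-date out-of-pocket becomes €0 + €456.20 = €456.20, still under the €1000 maximum, so no cap applies.
The plan picks up €1281 − €456.20 = €824.80.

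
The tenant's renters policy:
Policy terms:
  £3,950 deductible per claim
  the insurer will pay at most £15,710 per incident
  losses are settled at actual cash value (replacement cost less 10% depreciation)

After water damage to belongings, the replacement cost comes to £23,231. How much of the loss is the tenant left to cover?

Depreciate 10%: the covered value is £23,231 × 0.9 = £20,907.90.
Subtract the deductible: £20,907.90 − £3,950 = £16,957.90.
£16,957.90 exceeds the £15,710 limit, so the insurer pays the limit: £15,710.
Out of pocket: £23,231 − £15,710 = £7,521.

£7,521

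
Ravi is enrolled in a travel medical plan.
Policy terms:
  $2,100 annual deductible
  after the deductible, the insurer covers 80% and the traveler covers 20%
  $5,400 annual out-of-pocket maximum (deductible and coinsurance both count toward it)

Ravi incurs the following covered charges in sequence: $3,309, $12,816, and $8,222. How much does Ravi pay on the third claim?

$495

Claim 1 ($3,309): deductible takes $2,100, $1,209 remains; 20% of $1,209 = $241.80. Cost to traveler: $2,341.80. OOP to date $2,341.80.
Claim 2 ($12,816): deductible already satisfied, so traveler's share is 20% × $12,816 = $2,563.20. Cost to traveler: $2,563.20. OOP to date $4,905.
Claim 3 ($8,222): 20% coinsurance on $8,222 = $1,644.40. OOP would hit $6,549.40 > $5,400, so the cap limits the traveler to $5,400 − $4,905 = $495.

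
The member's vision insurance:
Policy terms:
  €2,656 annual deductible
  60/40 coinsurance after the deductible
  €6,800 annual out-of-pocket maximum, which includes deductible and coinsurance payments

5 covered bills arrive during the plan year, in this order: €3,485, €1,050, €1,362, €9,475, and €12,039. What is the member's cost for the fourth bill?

Claim 1 — €3,485: €2,656 finishes the deductible; €829 goes to coinsurance; coinsurance €829 × 40% = €331.60. Member pays €2,987.60; OOP now €2,987.60.
Claim 2 — €1,050: deductible met; 40% of €1,050 = €420. Cost to member: €420. OOP to date €3,407.60.
Claim 3 — €1,362: 40% coinsurance on €1,362 = €544.80. Member owes €544.80 (running OOP €3,952.40).
Claim 4 — €9,475: deductible met; 40% of €9,475 = €3,790. OOP would hit €7,742.40 > €6,800, so the cap limits the member to €6,800 − €3,952.40 = €2,847.60.

€2,847.60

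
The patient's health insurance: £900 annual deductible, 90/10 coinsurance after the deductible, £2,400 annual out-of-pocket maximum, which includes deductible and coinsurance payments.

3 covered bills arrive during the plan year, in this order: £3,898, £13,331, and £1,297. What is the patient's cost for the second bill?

#1 (£3,898): £900 finishes the deductible; £2,998 goes to coinsurance; patient's 10% is £299.80. Cost to patient: £1,199.80. OOP to date £1,199.80.
#2 (£13,331): deductible met; 10% of £13,331 = £1,333.10. OOP would hit £2,532.90 > £2,400, so the cap limits the patient to £2,400 − £1,199.80 = £1,200.20.

£1,200.20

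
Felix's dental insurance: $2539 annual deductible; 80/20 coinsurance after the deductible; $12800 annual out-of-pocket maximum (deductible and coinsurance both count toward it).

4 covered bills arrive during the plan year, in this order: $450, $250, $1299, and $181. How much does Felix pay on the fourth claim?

Claim 1 ($450): entire amount goes to the deductible. Cost to patient: $450. OOP to date $450.
Claim 2 ($250): fully absorbed by the deductible. Patient pays $250; OOP now $700.
Claim 3 ($1299): all of it applies to the deductible. Cost to patient: $1299. OOP to date $1999.
Claim 4 ($181): entire amount goes to the deductible. Patient owes $181 (running OOP $2180).

$181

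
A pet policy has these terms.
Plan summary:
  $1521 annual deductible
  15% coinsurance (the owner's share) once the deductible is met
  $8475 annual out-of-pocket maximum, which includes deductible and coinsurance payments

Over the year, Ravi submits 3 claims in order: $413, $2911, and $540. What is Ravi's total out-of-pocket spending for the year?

#1 ($413): entire amount goes to the deductible. Owner owes $413 (running OOP $413).
#2 ($2911): $1108 to deductible, leaving $1803; coinsurance $1803 × 15% = $270.45. Owner pays $1378.45; OOP now $1791.45.
#3 ($540): deductible met; 15% of $540 = $81. Owner owes $81 (running OOP $1872.45).
Total paid by the owner: $413 + $1378.45 + $81 = $1872.45.

$1872.45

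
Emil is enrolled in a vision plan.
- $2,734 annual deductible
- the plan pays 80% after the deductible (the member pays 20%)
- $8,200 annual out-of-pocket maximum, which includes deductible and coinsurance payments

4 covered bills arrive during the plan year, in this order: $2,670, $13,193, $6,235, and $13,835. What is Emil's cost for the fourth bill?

$1,593.20

#1 ($2,670): entire amount goes to the deductible. Member owes $2,670 (running OOP $2,670).
#2 ($13,193): $64 finishes the deductible; $13,129 goes to coinsurance; member's 20% is $2,625.80. Member pays $2,689.80; OOP now $5,359.80.
#3 ($6,235): deductible already satisfied, so member's share is 20% × $6,235 = $1,247. Cost to member: $1,247. OOP to date $6,606.80.
#4 ($13,835): deductible met; 20% of $13,835 = $2,767. OOP would hit $9,373.80 > $8,200, so the cap limits the member to $8,200 − $6,606.80 = $1,593.20.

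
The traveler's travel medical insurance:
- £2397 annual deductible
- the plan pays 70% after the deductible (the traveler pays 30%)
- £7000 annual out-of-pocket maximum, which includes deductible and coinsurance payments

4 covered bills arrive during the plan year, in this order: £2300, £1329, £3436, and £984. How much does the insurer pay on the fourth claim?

£688.80

Bill 1, £2300: entire amount goes to the deductible. Traveler owes £2300 (running OOP £2300). Insurer: £2300 − £2300 = £0.
Bill 2, £1329: £97 finishes the deductible; £1232 goes to coinsurance; coinsurance £1232 × 30% = £369.60. Traveler pays £466.60; OOP now £2766.60. Plan pays £1329 − £466.60 = £862.40.
Bill 3, £3436: deductible already satisfied, so traveler's share is 30% × £3436 = £1030.80. Cost to traveler: £1030.80. OOP to date £3797.40. Plan pays £3436 − £1030.80 = £2405.20.
Bill 4, £984: 30% coinsurance on £984 = £295.20. Traveler owes £295.20 (running OOP £4092.60). Insurer: £984 − £295.20 = £688.80.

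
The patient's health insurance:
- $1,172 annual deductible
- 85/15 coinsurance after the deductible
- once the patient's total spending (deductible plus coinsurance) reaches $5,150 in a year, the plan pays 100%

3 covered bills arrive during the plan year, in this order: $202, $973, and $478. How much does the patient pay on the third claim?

#1 ($202): entire amount goes to the deductible. Patient pays $202; OOP now $202.
#2 ($973): $970 finishes the deductible; $3 goes to coinsurance; 15% of $3 = $0.45. Cost to patient: $970.45. OOP to date $1,172.45.
#3 ($478): deductible already satisfied, so patient's share is 15% × $478 = $71.70. Cost to patient: $71.70. OOP to date $1,244.15.

$71.70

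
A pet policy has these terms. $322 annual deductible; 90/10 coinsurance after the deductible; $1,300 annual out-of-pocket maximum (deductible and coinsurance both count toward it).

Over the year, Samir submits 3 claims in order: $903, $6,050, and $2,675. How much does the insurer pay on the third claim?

$2,407.50

#1 ($903): deductible takes $322, $581 remains; 10% of $581 = $58.10. Cost to owner: $380.10. OOP to date $380.10. Insurer: $903 − $380.10 = $522.90.
#2 ($6,050): deductible met; 10% of $6,050 = $605. Cost to owner: $605. OOP to date $985.10. Insurer: $6,050 − $605 = $5,445.
#3 ($2,675): deductible already satisfied, so owner's share is 10% × $2,675 = $267.50. Owner owes $267.50 (running OOP $1,252.60). Insurer: $2,675 − $267.50 = $2,407.50.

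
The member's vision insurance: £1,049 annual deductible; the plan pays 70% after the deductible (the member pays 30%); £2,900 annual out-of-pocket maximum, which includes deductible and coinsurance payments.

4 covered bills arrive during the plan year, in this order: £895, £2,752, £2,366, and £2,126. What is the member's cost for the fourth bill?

£361.80

#1 (£895): all of it applies to the deductible. Member owes £895 (running OOP £895).
#2 (£2,752): £154 to deductible, leaving £2,598; member's 30% is £779.40. Cost to member: £933.40. OOP to date £1,828.40.
#3 (£2,366): deductible met; 30% of £2,366 = £709.80. Member owes £709.80 (running OOP £2,538.20).
#4 (£2,126): deductible already satisfied, so member's share is 30% × £2,126 = £637.80. Adding that to £2,538.20 gives £3,176, past the £2,900 cap; member pays only £2,900 − £2,538.20 = £361.80.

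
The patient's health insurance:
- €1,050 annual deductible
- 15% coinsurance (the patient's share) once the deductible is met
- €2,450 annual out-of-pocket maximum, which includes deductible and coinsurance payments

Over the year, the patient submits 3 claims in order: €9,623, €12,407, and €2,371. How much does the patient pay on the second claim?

Bill 1, €9,623: €1,050 finishes the deductible; €8,573 goes to coinsurance; 15% of €8,573 = €1,285.95. Patient owes €2,335.95 (running OOP €2,335.95).
Bill 2, €12,407: 15% coinsurance on €12,407 = €1,861.05. OOP would hit €4,197 > €2,450, so the cap limits the patient to €2,450 − €2,335.95 = €114.05.

€114.05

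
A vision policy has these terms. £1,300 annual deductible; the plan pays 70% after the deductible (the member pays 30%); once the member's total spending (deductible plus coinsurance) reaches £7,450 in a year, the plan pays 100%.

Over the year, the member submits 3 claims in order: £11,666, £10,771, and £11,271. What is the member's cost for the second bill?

£3,040.20

Claim 1 — £11,666: £1,300 to deductible, leaving £10,366; member's 30% is £3,109.80. Cost to member: £4,409.80. OOP to date £4,409.80.
Claim 2 — £10,771: 30% coinsurance on £10,771 = £3,231.30. Adding that to £4,409.80 gives £7,641.10, past the £7,450 cap; member pays only £7,450 − £4,409.80 = £3,040.20.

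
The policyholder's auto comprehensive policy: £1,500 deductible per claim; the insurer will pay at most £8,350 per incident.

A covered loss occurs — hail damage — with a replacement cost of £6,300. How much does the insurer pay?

£4,800

Less the £1,500 deductible: £6,300 − £1,500 = £4,800.
£4,800 is within the £8,350 limit, so the insurer pays £4,800.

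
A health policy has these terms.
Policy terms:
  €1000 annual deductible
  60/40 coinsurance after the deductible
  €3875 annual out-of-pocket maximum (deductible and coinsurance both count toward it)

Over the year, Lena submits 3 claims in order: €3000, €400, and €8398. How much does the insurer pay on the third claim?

#1 (€3000): deductible takes €1000, €2000 remains; 40% of €2000 = €800. Patient pays €1800; OOP now €1800. Insurer: €3000 − €1800 = €1200.
#2 (€400): 40% coinsurance on €400 = €160. Patient pays €160; OOP now €1960. Plan pays €400 − €160 = €240.
#3 (€8398): deductible met; 40% of €8398 = €3359.20. Adding that to €1960 gives €5319.20, past the €3875 cap; patient pays only €3875 − €1960 = €1915. Insurer: €8398 − €1915 = €6483.

€6483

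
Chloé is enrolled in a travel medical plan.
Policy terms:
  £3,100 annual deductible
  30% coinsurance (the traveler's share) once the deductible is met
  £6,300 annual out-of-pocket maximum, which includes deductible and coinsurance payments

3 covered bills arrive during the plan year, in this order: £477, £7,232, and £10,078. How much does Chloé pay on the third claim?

Bill 1, £477: fully absorbed by the deductible. Traveler owes £477 (running OOP £477).
Bill 2, £7,232: £2,623 to deductible, leaving £4,609; traveler's 30% is £1,382.70. Traveler pays £4,005.70; OOP now £4,482.70.
Bill 3, £10,078: deductible met; 30% of £10,078 = £3,023.40. Adding that to £4,482.70 gives £7,506.10, past the £6,300 cap; traveler pays only £6,300 − £4,482.70 = £1,817.30.

£1,817.30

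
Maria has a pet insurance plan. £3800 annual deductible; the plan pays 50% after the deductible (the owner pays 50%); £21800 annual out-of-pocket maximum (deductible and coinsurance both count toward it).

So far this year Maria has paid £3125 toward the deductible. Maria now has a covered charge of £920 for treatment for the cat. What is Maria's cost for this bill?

£797.50

Remaining deductible: £3800 − £3125 = £675.
After the £675 deductible portion, £920 − £675 = £245 is subject to coinsurance.
Owner's 50% share of £245 is £122.50.
Owner responsibility before any cap: £675 + £122.50 = £797.50.
Cumulative spending £3125 + £797.50 = £3922.50 stays under the £21800 maximum.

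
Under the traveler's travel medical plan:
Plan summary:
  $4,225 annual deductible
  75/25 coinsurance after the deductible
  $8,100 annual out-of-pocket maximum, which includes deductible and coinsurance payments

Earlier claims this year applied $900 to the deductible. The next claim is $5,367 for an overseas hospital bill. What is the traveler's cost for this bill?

$900 of the $4,225 deductible is already met, leaving $3,325.
The remaining $2,042 (= $5,367 − $3,325) moves to coinsurance.
Coinsurance: $2,042 × 25% = $510.50.
So the traveler owes $3,325 + $510.50 = $3,835.50 before any cap.
Year-to-date out-of-pocket becomes $900 + $3,835.50 = $4,735.50, still under the $8,100 maximum, so no cap applies.

$3,835.50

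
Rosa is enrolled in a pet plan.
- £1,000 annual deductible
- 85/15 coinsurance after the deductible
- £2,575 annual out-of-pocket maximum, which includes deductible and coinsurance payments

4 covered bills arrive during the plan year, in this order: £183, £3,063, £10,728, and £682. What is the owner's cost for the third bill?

Bill 1, £183: all of it applies to the deductible. Owner owes £183 (running OOP £183).
Bill 2, £3,063: £817 finishes the deductible; £2,246 goes to coinsurance; coinsurance £2,246 × 15% = £336.90. Cost to owner: £1,153.90. OOP to date £1,336.90.
Bill 3, £10,728: deductible met; 15% of £10,728 = £1,609.20. Adding that to £1,336.90 gives £2,946.10, past the £2,575 cap; owner pays only £2,575 − £1,336.90 = £1,238.10.

£1,238.10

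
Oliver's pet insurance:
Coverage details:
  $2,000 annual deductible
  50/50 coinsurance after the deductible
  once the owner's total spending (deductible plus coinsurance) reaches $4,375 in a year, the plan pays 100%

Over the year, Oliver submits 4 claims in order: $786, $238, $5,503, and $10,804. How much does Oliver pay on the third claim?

Claim 1 — $786: all of it applies to the deductible. Owner owes $786 (running OOP $786).
Claim 2 — $238: all of it applies to the deductible. Cost to owner: $238. OOP to date $1,024.
Claim 3 — $5,503: deductible takes $976, $4,527 remains; coinsurance $4,527 × 50% = $2,263.50. Owner pays $3,239.50; OOP now $4,263.50.

$3,239.50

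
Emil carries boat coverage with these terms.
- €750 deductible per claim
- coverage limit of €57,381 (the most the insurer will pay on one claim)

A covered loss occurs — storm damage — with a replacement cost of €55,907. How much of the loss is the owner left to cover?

After the deductible, €55,907 − €750 = €55,157 remains.
€55,157 ≤ €57,381, so the limit doesn't bind; insurer pays €55,157.
Owner's share is the uncovered remainder: €55,907 − €55,157 = €750.

€750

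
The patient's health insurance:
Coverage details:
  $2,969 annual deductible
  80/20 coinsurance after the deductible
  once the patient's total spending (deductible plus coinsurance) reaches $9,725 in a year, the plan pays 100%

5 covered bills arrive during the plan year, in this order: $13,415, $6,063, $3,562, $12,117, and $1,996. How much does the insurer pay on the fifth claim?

Claim 1 ($13,415): deductible takes $2,969, $10,446 remains; patient's 20% is $2,089.20. Cost to patient: $5,058.20. OOP to date $5,058.20. Insurer: $13,415 − $5,058.20 = $8,356.80.
Claim 2 ($6,063): 20% coinsurance on $6,063 = $1,212.60. Cost to patient: $1,212.60. OOP to date $6,270.80. Insurer: $6,063 − $1,212.60 = $4,850.40.
Claim 3 ($3,562): deductible already satisfied, so patient's share is 20% × $3,562 = $712.40. Patient owes $712.40 (running OOP $6,983.20). Insurer: $3,562 − $712.40 = $2,849.60.
Claim 4 ($12,117): 20% coinsurance on $12,117 = $2,423.40. Patient owes $2,423.40 (running OOP $9,406.60). Plan pays $12,117 − $2,423.40 = $9,693.60.
Claim 5 ($1,996): deductible met; 20% of $1,996 = $399.20. That would push OOP to $9,805.80, over the $9,725 cap, so patient pays $9,725 − $9,406.60 = $318.40. Insurer: $1,996 − $318.40 = $1,677.60.

$1,677.60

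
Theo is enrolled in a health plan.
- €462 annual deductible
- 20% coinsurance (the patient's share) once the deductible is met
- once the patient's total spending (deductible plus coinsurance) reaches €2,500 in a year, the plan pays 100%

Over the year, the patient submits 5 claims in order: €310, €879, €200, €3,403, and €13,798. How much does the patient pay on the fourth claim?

Bill 1, €310: fully absorbed by the deductible. Patient pays €310; OOP now €310.
Bill 2, €879: €152 finishes the deductible; €727 goes to coinsurance; coinsurance €727 × 20% = €145.40. Cost to patient: €297.40. OOP to date €607.40.
Bill 3, €200: deductible met; 20% of €200 = €40. Patient pays €40; OOP now €647.40.
Bill 4, €3,403: 20% coinsurance on €3,403 = €680.60. Patient pays €680.60; OOP now €1,328.

€680.60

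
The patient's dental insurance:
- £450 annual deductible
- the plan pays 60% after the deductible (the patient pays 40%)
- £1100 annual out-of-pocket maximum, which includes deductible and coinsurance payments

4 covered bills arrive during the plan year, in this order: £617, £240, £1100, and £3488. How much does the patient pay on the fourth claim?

Bill 1, £617: deductible takes £450, £167 remains; coinsurance £167 × 40% = £66.80. Patient pays £516.80; OOP now £516.80.
Bill 2, £240: deductible already satisfied, so patient's share is 40% × £240 = £96. Patient pays £96; OOP now £612.80.
Bill 3, £1100: deductible already satisfied, so patient's share is 40% × £1100 = £440. Cost to patient: £440. OOP to date £1052.80.
Bill 4, £3488: deductible met; 40% of £3488 = £1395.20. That would push OOP to £2448, over the £1100 cap, so patient pays £1100 − £1052.80 = £47.20.

£47.20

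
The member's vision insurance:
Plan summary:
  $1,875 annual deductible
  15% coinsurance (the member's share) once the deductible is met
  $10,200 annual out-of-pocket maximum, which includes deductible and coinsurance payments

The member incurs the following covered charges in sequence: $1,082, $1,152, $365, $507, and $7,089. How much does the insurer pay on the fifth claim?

Claim 1 ($1,082): entire amount goes to the deductible. Member pays $1,082; OOP now $1,082. Plan pays $1,082 − $1,082 = $0.
Claim 2 ($1,152): deductible takes $793, $359 remains; coinsurance $359 × 15% = $53.85. Cost to member: $846.85. OOP to date $1,928.85. Insurer: $1,152 − $846.85 = $305.15.
Claim 3 ($365): 15% coinsurance on $365 = $54.75. Cost to member: $54.75. OOP to date $1,983.60. Plan pays $365 − $54.75 = $310.25.
Claim 4 ($507): 15% coinsurance on $507 = $76.05. Member owes $76.05 (running OOP $2,059.65). Insurer: $507 − $76.05 = $430.95.
Claim 5 ($7,089): deductible met; 15% of $7,089 = $1,063.35. Member owes $1,063.35 (running OOP $3,123). Plan pays $7,089 − $1,063.35 = $6,025.65.

$6,025.65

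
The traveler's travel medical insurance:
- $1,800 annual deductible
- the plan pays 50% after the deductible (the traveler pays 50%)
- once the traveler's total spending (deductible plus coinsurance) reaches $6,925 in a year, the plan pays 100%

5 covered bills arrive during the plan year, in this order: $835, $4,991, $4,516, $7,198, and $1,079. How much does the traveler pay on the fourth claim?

Bill 1, $835: entire amount goes to the deductible. Cost to traveler: $835. OOP to date $835.
Bill 2, $4,991: $965 finishes the deductible; $4,026 goes to coinsurance; 50% of $4,026 = $2,013. Cost to traveler: $2,978. OOP to date $3,813.
Bill 3, $4,516: deductible met; 50% of $4,516 = $2,258. Traveler owes $2,258 (running OOP $6,071).
Bill 4, $7,198: deductible already satisfied, so traveler's share is 50% × $7,198 = $3,599. OOP would hit $9,670 > $6,925, so the cap limits the traveler to $6,925 − $6,071 = $854.

$854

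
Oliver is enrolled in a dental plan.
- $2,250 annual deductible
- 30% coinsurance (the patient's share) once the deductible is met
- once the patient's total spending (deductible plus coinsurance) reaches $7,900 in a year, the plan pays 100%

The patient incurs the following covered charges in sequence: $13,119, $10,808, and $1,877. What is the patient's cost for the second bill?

Claim 1 — $13,119: $2,250 to deductible, leaving $10,869; 30% of $10,869 = $3,260.70. Patient pays $5,510.70; OOP now $5,510.70.
Claim 2 — $10,808: deductible already satisfied, so patient's share is 30% × $10,808 = $3,242.40. That would push OOP to $8,753.10, over the $7,900 cap, so patient pays $7,900 − $5,510.70 = $2,389.30.

$2,389.30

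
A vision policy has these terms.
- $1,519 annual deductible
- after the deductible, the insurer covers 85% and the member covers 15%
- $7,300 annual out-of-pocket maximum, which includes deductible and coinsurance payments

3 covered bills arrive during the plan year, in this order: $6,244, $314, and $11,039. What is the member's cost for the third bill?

$1,655.85

Claim 1 — $6,244: $1,519 finishes the deductible; $4,725 goes to coinsurance; coinsurance $4,725 × 15% = $708.75. Member owes $2,227.75 (running OOP $2,227.75).
Claim 2 — $314: 15% coinsurance on $314 = $47.10. Member pays $47.10; OOP now $2,274.85.
Claim 3 — $11,039: 15% coinsurance on $11,039 = $1,655.85. Member pays $1,655.85; OOP now $3,930.70.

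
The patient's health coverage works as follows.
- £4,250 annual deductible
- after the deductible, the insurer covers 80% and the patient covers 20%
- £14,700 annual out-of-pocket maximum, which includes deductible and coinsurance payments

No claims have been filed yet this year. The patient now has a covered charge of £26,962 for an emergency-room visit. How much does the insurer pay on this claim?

£18,169.60

Deductible not yet touched, so the first £4,250 of the bill goes to the deductible.
That leaves £26,962 − £4,250 = £22,712 for coinsurance.
Patient's 20% share of £22,712 is £4,542.40.
Patient responsibility before any cap: £4,250 + £4,542.40 = £8,792.40.
Cumulative spending £0 + £8,792.40 = £8,792.40 stays under the £14,700 maximum.
The insurer covers the remainder: £26,962 − £8,792.40 = £18,169.60.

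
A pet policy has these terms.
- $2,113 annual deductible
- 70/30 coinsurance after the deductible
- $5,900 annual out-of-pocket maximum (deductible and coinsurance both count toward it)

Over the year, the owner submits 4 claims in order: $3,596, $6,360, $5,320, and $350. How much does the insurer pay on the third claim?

$3,885.90

Bill 1, $3,596: $2,113 to deductible, leaving $1,483; owner's 30% is $444.90. Cost to owner: $2,557.90. OOP to date $2,557.90. Insurer: $3,596 − $2,557.90 = $1,038.10.
Bill 2, $6,360: 30% coinsurance on $6,360 = $1,908. Cost to owner: $1,908. OOP to date $4,465.90. Plan pays $6,360 − $1,908 = $4,452.
Bill 3, $5,320: deductible already satisfied, so owner's share is 30% × $5,320 = $1,596. Adding that to $4,465.90 gives $6,061.90, past the $5,900 cap; owner pays only $5,900 − $4,465.90 = $1,434.10. Insurer: $5,320 − $1,434.10 = $3,885.90.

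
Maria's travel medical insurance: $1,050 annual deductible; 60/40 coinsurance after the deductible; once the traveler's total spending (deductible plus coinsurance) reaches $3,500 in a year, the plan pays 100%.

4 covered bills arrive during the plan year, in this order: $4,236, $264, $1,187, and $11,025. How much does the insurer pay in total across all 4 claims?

Claim 1 ($4,236): $1,050 finishes the deductible; $3,186 goes to coinsurance; traveler's 40% is $1,274.40. Traveler owes $2,324.40 (running OOP $2,324.40). Plan pays $4,236 − $2,324.40 = $1,911.60.
Claim 2 ($264): 40% coinsurance on $264 = $105.60. Traveler owes $105.60 (running OOP $2,430). Insurer: $264 − $105.60 = $158.40.
Claim 3 ($1,187): 40% coinsurance on $1,187 = $474.80. Cost to traveler: $474.80. OOP to date $2,904.80. Plan pays $1,187 − $474.80 = $712.20.
Claim 4 ($11,025): 40% coinsurance on $11,025 = $4,410. OOP would hit $7,314.80 > $3,500, so the cap limits the traveler to $3,500 − $2,904.80 = $595.20. Insurer: $11,025 − $595.20 = $10,429.80.
Insurer total: $1,911.60 + $158.40 + $712.20 + $10,429.80 = $13,212.

$13,212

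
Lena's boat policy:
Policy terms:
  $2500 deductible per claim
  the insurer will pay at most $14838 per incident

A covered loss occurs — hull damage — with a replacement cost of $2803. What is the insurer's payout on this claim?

Subtract the deductible: $2803 − $2500 = $303.
That's under the $14838 cap, so the insurer reimburses the full $303.

$303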